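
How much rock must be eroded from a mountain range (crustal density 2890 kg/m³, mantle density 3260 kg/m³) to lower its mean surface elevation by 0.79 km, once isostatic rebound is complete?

6.96 km

Net drop Δ = e − u = e − e ρ_c/ρ_m = e (ρ_m − ρ_c)/ρ_m.
e = Δ ρ_m/(ρ_m − ρ_c) = 0.79 km × 3260/370 = 6.96 km.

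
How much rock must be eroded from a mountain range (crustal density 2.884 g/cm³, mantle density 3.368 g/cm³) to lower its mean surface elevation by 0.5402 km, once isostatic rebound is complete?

Net drop Δ = e − u = e − e ρ_c/ρ_m = e (ρ_m − ρ_c)/ρ_m.
e = Δ ρ_m/(ρ_m − ρ_c) = 0.5402 km × 3.368/0.484 = 3.76 km.

3.76 km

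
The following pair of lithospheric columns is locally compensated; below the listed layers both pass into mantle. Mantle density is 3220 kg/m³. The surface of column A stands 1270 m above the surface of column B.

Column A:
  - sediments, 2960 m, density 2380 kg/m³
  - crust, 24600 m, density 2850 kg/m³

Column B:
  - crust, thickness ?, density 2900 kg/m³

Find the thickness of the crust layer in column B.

23400 m

Take the compensation level at the base of the deeper column (depth z_c below the surface of column A) and equate Σ ρ_i t_i down to z_c; mantle fills any gap and the z_c terms cancel.
Column A: 2960×2380 + 24600×2850 + (z_c − 27560)×3220
Column B: 1270×0 + x×2900 + (z_c − 1270 − 0 − x)×3220
The z_c×3220 term appears on both sides and cancels. Collect the known terms of each column as K = Σ(ρt)_known − 3220 × (depth of known layers): K_A = 77154800 − 3220×27560 = −11588400; K_B = 0 − 3220×(1270 + 0) = −4089400.
Balance: K_A = K_B − x×(3220 − 2900), so x = (K_B − K_A)/(3220 − 2900) = 7499000/320 = 23400 m.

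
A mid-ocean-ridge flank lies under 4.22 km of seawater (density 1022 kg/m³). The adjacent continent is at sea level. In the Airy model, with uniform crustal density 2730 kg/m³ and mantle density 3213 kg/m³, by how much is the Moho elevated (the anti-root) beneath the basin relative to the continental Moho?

In Airy isostatic equilibrium: replacing crust with seawater at the top is compensated by replacing crust with mantle at the base: d (ρ_c − ρ_w) = a (ρ_m − ρ_c).
a = d (ρ_c − ρ_w)/(ρ_m − ρ_c) = 4.22 km × 1708/483 = 14.9 km.

14.9 km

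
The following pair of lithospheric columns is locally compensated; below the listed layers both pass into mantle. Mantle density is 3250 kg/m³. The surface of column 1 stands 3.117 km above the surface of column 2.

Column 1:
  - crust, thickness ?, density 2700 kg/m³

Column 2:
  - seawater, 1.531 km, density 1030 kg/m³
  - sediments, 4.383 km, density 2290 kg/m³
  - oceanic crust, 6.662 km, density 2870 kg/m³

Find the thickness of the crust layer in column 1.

36.9 km

Take the compensation level at the base of the deeper column (depth z_c below the surface of column 1) and equate Σ ρ_i t_i down to z_c; mantle fills any gap and the z_c terms cancel.
Column 1: x×2700 + (z_c − 0 − x)×3250
Column 2: 3.117×0 + 1.531×1030 + 4.383×2290 + 6.662×2870 + (z_c − 3.117 − 12.576)×3250
The z_c×3250 term appears on both sides and cancels. Collect the known terms of each column as K = Σ(ρt)_known − 3250 × (depth of known layers): K_1 = 0 − 3250×0 = 0; K_2 = 30733.94 − 3250×(3.117 + 12.576) = −20268.31.
Balance: K_1 − x×(3250 − 2700) = K_2, so x = (K_1 − K_2)/(3250 − 2700) = 20268.3/550 = 36.9 km.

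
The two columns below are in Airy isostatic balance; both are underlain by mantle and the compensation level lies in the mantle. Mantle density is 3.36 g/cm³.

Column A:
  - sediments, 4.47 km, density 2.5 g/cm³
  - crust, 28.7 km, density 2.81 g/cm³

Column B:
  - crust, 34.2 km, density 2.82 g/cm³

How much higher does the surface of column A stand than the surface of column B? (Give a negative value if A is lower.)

For any compensation level in the mantle, the mantle terms cancel and isostasy reduces to e = (Σt_A − Σt_B) − (Σ(ρt)_A − Σ(ρt)_B) / ρ_m.
Σt_A = 33.17 km; Σt_B = 34.2 km; Σ(ρt)_A = 91.822; Σ(ρt)_B = 96.444 (in km·g/cm³).
e = (33.17 − 34.2) − (91.822 − 96.444) / 3.36 = 0.346 km.

0.346 km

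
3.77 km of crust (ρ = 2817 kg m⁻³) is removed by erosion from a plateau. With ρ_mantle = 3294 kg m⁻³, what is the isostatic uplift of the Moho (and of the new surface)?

Unloading: uplift u = e ρ_c/ρ_m = 3.77 km × 2817/3294 = 3.22 km.

3.22 km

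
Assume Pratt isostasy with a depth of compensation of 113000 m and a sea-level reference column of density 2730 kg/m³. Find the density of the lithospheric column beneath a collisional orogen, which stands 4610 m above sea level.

2620 kg/m³

Pratt balance: ρ_ref D = ρ (D + h).
ρ = ρ_ref D/(D + h) = 2730 × 113000 m/(113000 m + 4610 m) = 2620 kg/m³.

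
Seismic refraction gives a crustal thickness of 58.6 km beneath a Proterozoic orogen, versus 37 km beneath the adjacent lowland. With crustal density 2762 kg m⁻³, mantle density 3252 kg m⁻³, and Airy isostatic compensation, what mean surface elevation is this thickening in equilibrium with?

3.25 km

Excess crust Δ = 58.6 km − 37 km = 21.6 km, split between elevation h and root r with h + r = Δ.
Airy balance ρ_c h = (ρ_m − ρ_c) r gives r = h ρ_c/(ρ_m − ρ_c), so h (1 + ρ_c/(ρ_m − ρ_c)) = Δ, i.e. h = Δ (ρ_m − ρ_c)/ρ_m.
h = 21.6 km × 490/3252 = 3.25 km.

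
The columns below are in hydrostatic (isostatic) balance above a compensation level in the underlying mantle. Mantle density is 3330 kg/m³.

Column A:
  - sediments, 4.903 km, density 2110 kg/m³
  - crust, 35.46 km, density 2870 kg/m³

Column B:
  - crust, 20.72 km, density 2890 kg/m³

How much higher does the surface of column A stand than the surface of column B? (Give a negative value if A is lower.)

For any compensation level in the mantle, the mantle terms cancel and isostasy reduces to e = (Σt_A − Σt_B) − (Σ(ρt)_A − Σ(ρt)_B) / ρ_m.
Σt_A = 40.363 km; Σt_B = 20.72 km; Σ(ρt)_A = 112115.53; Σ(ρt)_B = 59880.8 (in km·kg/m³).
e = (40.363 − 20.72) − (112115.53 − 59880.8) / 3330 = 3.96 km.

3.96 km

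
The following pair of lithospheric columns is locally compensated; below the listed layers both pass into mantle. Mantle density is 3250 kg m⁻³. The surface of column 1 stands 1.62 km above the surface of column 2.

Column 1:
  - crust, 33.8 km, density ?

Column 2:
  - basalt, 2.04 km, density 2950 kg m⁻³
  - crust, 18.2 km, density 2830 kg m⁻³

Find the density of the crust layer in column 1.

2850 kg m⁻³

Take the compensation level at the base of the deeper column (depth z_c below the surface of column 1) and equate Σ ρ_i t_i down to z_c; mantle fills any gap and the z_c terms cancel.
Column 1: 33.8×ρ + (z_c − 33.8)×3250
Column 2: 1.62×0 + 2.04×2950 + 18.2×2830 + (z_c − 1.62 − 20.24)×3250
The z_c×3250 term appears on both sides and cancels. Collect the known terms of each column as K = Σ(ρt)_known − 3250 × (depth of known layers): K_1 = 0 − 3250×33.8 = −109850; K_2 = 57524 − 3250×(1.62 + 20.24) = −13521.
Balance: K_1 + 33.8×ρ = K_2, so ρ = (K_2 − K_1)/33.8 = 96329/33.8 = 2850 kg m⁻³.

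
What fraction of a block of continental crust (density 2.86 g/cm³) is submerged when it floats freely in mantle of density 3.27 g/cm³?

Submerged fraction = ρ_obj/ρ_fluid = 2.86/3.27 = 87.5%.

87.5%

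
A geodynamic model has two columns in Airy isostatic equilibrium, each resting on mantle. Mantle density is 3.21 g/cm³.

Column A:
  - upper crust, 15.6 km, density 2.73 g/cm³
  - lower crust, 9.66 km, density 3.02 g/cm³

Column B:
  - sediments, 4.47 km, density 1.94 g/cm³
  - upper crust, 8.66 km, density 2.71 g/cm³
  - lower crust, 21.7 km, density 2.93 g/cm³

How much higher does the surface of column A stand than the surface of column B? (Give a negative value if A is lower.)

For any compensation level in the mantle, the mantle terms cancel and isostasy reduces to e = (Σt_A − Σt_B) − (Σ(ρt)_A − Σ(ρt)_B) / ρ_m.
Σt_A = 25.26 km; Σt_B = 34.83 km; Σ(ρt)_A = 71.7612; Σ(ρt)_B = 95.7214 (in km·g/cm³).
e = (25.26 − 34.83) − (71.7612 − 95.7214) / 3.21 = −2.11 km.

−2.11 km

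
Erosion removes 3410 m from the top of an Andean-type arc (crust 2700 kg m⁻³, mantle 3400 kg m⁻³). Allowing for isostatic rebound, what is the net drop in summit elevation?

702 m

Rebound u = e ρ_c/ρ_m = 3410 m × 2700/3400 = 2708 m.
Net surface drop = e − u = 3410 m − 2708 m = e (ρ_m − ρ_c)/ρ_m = 702 m.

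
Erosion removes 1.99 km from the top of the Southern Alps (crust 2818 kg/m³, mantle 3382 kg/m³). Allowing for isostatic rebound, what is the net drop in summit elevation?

Rebound u = e ρ_c/ρ_m = 1.99 km × 2818/3382 = 1.658 km.
Net surface drop = e − u = 1.99 km − 1.658 km = e (ρ_m − ρ_c)/ρ_m = 0.332 km.

0.332 km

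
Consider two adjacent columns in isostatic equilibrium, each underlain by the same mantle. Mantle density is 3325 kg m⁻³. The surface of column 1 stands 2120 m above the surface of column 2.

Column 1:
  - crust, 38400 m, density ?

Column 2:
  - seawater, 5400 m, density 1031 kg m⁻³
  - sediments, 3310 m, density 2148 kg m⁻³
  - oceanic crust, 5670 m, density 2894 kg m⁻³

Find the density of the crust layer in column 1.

Take the compensation level at the base of the deeper column (depth z_c below the surface of column 1) and equate Σ ρ_i t_i down to z_c; mantle fills any gap and the z_c terms cancel.
Column 1: 38400×ρ + (z_c − 38400)×3325
Column 2: 2120×0 + 5400×1031 + 3310×2148 + 5670×2894 + (z_c − 2120 − 14380)×3325
The z_c×3325 term appears on both sides and cancels. Collect the known terms of each column as K = Σ(ρt)_known − 3325 × (depth of known layers): K_1 = 0 − 3325×38400 = −127680000; K_2 = 29086260 − 3325×(2120 + 14380) = −25776240.
Balance: K_1 + 38400×ρ = K_2, so ρ = (K_2 − K_1)/38400 = 101904000/38400 = 2650 kg m⁻³.

2650 kg m⁻³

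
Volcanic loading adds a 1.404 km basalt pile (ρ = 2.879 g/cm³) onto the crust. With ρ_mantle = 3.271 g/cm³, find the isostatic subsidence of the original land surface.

1.24 km

Subaerial loading: s = t ρ_load / ρ_m.
s = 1.404 km × 2.879/3.271 = 1.24 km.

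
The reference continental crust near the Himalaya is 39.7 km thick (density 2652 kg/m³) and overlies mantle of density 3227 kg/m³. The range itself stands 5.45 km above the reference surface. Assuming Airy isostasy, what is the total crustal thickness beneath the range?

Root depth r = h ρ_c / (ρ_m − ρ_c) = 5.45 km × 2652 / 575 = 25.14 km.
Total thickness = T + h + r = 39.7 km + 5.45 km + 25.14 km = 70.3 km.

70.3 km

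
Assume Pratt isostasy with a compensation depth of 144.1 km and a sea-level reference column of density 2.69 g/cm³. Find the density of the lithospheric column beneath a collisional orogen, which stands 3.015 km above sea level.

2.63 g/cm³

Pratt balance: ρ_ref D = ρ (D + h).
ρ = ρ_ref D/(D + h) = 2.69 × 144.1 km/(144.1 km + 3.015 km) = 2.63 g/cm³.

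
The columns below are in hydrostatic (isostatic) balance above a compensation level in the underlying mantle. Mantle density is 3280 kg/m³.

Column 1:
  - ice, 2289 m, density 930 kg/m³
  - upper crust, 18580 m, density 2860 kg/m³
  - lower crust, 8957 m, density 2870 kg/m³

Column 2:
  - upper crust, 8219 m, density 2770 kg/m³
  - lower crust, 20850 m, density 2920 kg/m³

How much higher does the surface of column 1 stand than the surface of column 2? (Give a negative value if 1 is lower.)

1570 m

For any compensation level in the mantle, the mantle terms cancel and isostasy reduces to e = (Σt_1 − Σt_2) − (Σ(ρt)_1 − Σ(ρt)_2) / ρ_m.
Σt_1 = 29826 m; Σt_2 = 29069 m; Σ(ρt)_1 = 80974160; Σ(ρt)_2 = 83648630 (in m·kg/m³).
e = (29826 − 29069) − (80974160 − 83648630) / 3280 = 1570 m.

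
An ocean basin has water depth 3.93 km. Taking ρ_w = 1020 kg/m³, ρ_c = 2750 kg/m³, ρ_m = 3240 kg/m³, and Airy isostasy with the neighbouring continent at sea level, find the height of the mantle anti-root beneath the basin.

13.9 km

Equating mass per unit area of the two columns: replacing crust with seawater at the top is compensated by replacing crust with mantle at the base: d (ρ_c − ρ_w) = a (ρ_m − ρ_c).
a = d (ρ_c − ρ_w)/(ρ_m − ρ_c) = 3.93 km × 1730/490 = 13.9 km.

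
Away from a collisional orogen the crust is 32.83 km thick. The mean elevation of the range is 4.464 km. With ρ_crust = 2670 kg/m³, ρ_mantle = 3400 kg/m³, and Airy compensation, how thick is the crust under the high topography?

Root depth r = h ρ_c / (ρ_m − ρ_c) = 4.464 km × 2670 / 730 = 16.33 km.
Total thickness = T + h + r = 32.83 km + 4.464 km + 16.33 km = 53.6 km.

53.6 km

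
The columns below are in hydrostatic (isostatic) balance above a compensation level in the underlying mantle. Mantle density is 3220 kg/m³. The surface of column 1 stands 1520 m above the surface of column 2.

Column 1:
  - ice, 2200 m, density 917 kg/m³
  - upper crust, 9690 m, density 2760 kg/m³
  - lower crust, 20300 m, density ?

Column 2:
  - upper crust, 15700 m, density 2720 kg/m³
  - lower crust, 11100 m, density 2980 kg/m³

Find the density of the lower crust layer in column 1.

2930 kg/m³

Take the compensation level at the base of the deeper column (depth z_c below the surface of column 1) and equate Σ ρ_i t_i down to z_c; mantle fills any gap and the z_c terms cancel.
Column 1: 2200×917 + 9690×2760 + 20300×ρ + (z_c − 32190)×3220
Column 2: 1520×0 + 15700×2720 + 11100×2980 + (z_c − 1520 − 26800)×3220
The z_c×3220 term appears on both sides and cancels. Collect the known terms of each column as K = Σ(ρt)_known − 3220 × (depth of known layers): K_1 = 28761800 − 3220×32190 = −74890000; K_2 = 75782000 − 3220×(1520 + 26800) = −15408400.
Balance: K_1 + 20300×ρ = K_2, so ρ = (K_2 − K_1)/20300 = 59481600/20300 = 2930 kg/m³.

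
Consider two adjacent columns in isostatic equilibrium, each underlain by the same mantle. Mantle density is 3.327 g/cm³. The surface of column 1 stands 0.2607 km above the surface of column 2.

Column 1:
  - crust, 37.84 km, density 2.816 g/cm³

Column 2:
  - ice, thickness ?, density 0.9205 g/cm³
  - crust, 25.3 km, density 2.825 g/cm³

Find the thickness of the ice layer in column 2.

2.4 km

Take the compensation level at the base of the deeper column (depth z_c below the surface of column 1) and equate Σ ρ_i t_i down to z_c; mantle fills any gap and the z_c terms cancel.
Column 1: 37.84×2.816 + (z_c − 37.84)×3.327
Column 2: 0.2607×0 + x×0.9205 + 25.3×2.825 + (z_c − 0.2607 − 25.3 − x)×3.327
The z_c×3.327 term appears on both sides and cancels. Collect the known terms of each column as K = Σ(ρt)_known − 3.327 × (depth of known layers): K_1 = 106.55744 − 3.327×37.84 = −19.33624; K_2 = 71.4725 − 3.327×(0.2607 + 25.3) = −13.5679489.
Balance: K_1 = K_2 − x×(3.327 − 0.9205), so x = (K_2 − K_1)/(3.327 − 0.9205) = 5.76829/2.4065 = 2.4 km.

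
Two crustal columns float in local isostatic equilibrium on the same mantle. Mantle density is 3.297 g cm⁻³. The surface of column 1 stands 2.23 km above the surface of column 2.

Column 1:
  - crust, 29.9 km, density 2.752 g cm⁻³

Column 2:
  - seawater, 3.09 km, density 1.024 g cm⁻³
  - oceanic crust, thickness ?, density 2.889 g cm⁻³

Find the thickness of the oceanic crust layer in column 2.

Take the compensation level at the base of the deeper column (depth z_c below the surface of column 1) and equate Σ ρ_i t_i down to z_c; mantle fills any gap and the z_c terms cancel.
Column 1: 29.9×2.752 + (z_c − 29.9)×3.297
Column 2: 2.23×0 + 3.09×1.024 + x×2.889 + (z_c − 2.23 − 3.09 − x)×3.297
The z_c×3.297 term appears on both sides and cancels. Collect the known terms of each column as K = Σ(ρt)_known − 3.297 × (depth of known layers): K_1 = 82.2848 − 3.297×29.9 = −16.2955; K_2 = 3.16416 − 3.297×(2.23 + 3.09) = −14.37588.
Balance: K_1 = K_2 − x×(3.297 − 2.889), so x = (K_2 − K_1)/(3.297 − 2.889) = 1.91962/0.408 = 4.7 km.

4.7 km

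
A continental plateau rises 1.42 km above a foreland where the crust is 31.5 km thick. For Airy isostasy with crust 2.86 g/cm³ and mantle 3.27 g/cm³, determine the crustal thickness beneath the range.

42.8 km

Root depth r = h ρ_c / (ρ_m − ρ_c) = 1.42 km × 2.86 / 0.41 = 9.905 km.
Total thickness = T + h + r = 31.5 km + 1.42 km + 9.905 km = 42.8 km.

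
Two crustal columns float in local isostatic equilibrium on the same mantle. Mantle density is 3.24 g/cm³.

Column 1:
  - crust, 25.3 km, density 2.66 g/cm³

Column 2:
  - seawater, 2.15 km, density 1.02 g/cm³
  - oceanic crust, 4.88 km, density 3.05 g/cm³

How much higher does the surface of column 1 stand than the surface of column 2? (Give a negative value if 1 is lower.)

2.77 km

For any compensation level in the mantle, the mantle terms cancel and isostasy reduces to e = (Σt_1 − Σt_2) − (Σ(ρt)_1 − Σ(ρt)_2) / ρ_m.
Σt_1 = 25.3 km; Σt_2 = 7.03 km; Σ(ρt)_1 = 67.298; Σ(ρt)_2 = 17.077 (in km·g/cm³).
e = (25.3 − 7.03) − (67.298 − 17.077) / 3.24 = 2.77 km.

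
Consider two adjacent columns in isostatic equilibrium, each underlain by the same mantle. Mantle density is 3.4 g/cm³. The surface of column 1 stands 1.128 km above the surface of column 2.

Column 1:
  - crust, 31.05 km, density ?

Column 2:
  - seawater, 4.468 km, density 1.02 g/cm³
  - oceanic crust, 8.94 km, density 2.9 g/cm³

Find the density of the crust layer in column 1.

Take the compensation level at the base of the deeper column (depth z_c below the surface of column 1) and equate Σ ρ_i t_i down to z_c; mantle fills any gap and the z_c terms cancel.
Column 1: 31.05×ρ + (z_c − 31.05)×3.4
Column 2: 1.128×0 + 4.468×1.02 + 8.94×2.9 + (z_c − 1.128 − 13.408)×3.4
The z_c×3.4 term appears on both sides and cancels. Collect the known terms of each column as K = Σ(ρt)_known − 3.4 × (depth of known layers): K_1 = 0 − 3.4×31.05 = −105.57; K_2 = 30.48336 − 3.4×(1.128 + 13.408) = −18.93904.
Balance: K_1 + 31.05×ρ = K_2, so ρ = (K_2 − K_1)/31.05 = 86.631/31.05 = 2.79 g/cm³.

2.79 g/cm³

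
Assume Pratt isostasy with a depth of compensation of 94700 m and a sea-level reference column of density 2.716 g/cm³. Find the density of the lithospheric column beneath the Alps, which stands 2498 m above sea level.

Pratt balance: ρ_ref D = ρ (D + h).
ρ = ρ_ref D/(D + h) = 2.716 × 94700 m/(94700 m + 2498 m) = 2.65 g/cm³.

2.65 g/cm³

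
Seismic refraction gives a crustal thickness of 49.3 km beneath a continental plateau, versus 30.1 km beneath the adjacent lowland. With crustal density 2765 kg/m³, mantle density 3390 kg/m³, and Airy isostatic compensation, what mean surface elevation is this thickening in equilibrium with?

3.54 km

Excess crust Δ = 49.3 km − 30.1 km = 19.2 km, split between elevation h and root r with h + r = Δ.
Airy balance ρ_c h = (ρ_m − ρ_c) r gives r = h ρ_c/(ρ_m − ρ_c), so h (1 + ρ_c/(ρ_m − ρ_c)) = Δ, i.e. h = Δ (ρ_m − ρ_c)/ρ_m.
h = 19.2 km × 625/3390 = 3.54 km.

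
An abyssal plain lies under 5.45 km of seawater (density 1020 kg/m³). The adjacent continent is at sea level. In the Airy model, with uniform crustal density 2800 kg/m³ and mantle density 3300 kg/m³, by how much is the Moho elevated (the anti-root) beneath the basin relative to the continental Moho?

19.4 km

By Archimedes' principle applied to the lithosphere: replacing crust with seawater at the top is compensated by replacing crust with mantle at the base: d (ρ_c − ρ_w) = a (ρ_m − ρ_c).
a = d (ρ_c − ρ_w)/(ρ_m − ρ_c) = 5.45 km × 1780/500 = 19.4 km.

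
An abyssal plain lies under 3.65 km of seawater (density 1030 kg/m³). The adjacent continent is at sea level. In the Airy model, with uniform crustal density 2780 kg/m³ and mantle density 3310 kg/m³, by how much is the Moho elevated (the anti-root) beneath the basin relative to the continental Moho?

12.1 km

Equating mass per unit area of the two columns: replacing crust with seawater at the top is compensated by replacing crust with mantle at the base: d (ρ_c − ρ_w) = a (ρ_m − ρ_c).
a = d (ρ_c − ρ_w)/(ρ_m − ρ_c) = 3.65 km × 1750/530 = 12.1 km.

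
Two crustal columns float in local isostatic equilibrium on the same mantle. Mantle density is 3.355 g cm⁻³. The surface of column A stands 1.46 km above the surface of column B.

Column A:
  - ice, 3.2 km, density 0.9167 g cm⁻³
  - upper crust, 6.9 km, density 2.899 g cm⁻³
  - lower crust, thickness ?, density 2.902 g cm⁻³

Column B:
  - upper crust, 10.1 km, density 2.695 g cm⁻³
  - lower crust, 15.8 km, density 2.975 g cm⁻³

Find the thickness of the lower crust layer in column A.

Take the compensation level at the base of the deeper column (depth z_c below the surface of column A) and equate Σ ρ_i t_i down to z_c; mantle fills any gap and the z_c terms cancel.
Column A: 3.2×0.9167 + 6.9×2.899 + x×2.902 + (z_c − 10.1 − x)×3.355
Column B: 1.46×0 + 10.1×2.695 + 15.8×2.975 + (z_c − 1.46 − 25.9)×3.355
The z_c×3.355 term appears on both sides and cancels. Collect the known terms of each column as K = Σ(ρt)_known − 3.355 × (depth of known layers): K_A = 22.93654 − 3.355×10.1 = −10.94896; K_B = 74.2245 − 3.355×(1.46 + 25.9) = −17.5683.
Balance: K_A − x×(3.355 − 2.902) = K_B, so x = (K_A − K_B)/(3.355 − 2.902) = 6.61934/0.453 = 14.6 km.

14.6 km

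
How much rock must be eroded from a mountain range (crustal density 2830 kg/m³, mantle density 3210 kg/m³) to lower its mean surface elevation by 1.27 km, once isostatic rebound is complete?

10.7 km

Net drop Δ = e − u = e − e ρ_c/ρ_m = e (ρ_m − ρ_c)/ρ_m.
e = Δ ρ_m/(ρ_m − ρ_c) = 1.27 km × 3210/380 = 10.7 km.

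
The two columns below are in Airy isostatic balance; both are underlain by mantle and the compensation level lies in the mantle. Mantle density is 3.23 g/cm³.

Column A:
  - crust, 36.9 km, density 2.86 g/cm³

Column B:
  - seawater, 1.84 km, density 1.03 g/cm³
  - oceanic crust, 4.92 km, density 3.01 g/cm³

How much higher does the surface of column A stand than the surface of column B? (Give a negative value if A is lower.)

2.64 km

For any compensation level in the mantle, the mantle terms cancel and isostasy reduces to e = (Σt_A − Σt_B) − (Σ(ρt)_A − Σ(ρt)_B) / ρ_m.
Σt_A = 36.9 km; Σt_B = 6.76 km; Σ(ρt)_A = 105.534; Σ(ρt)_B = 16.7044 (in km·g/cm³).
e = (36.9 − 6.76) − (105.534 − 16.7044) / 3.23 = 2.64 km.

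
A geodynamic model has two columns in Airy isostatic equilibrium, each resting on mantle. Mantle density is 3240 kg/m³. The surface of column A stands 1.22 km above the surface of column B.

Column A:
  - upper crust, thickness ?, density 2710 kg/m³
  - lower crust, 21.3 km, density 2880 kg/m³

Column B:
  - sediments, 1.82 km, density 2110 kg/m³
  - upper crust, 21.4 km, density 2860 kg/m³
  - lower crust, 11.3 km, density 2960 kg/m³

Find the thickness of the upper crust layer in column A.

18.2 km

Take the compensation level at the base of the deeper column (depth z_c below the surface of column A) and equate Σ ρ_i t_i down to z_c; mantle fills any gap and the z_c terms cancel.
Column A: x×2710 + 21.3×2880 + (z_c − 21.3 − x)×3240
Column B: 1.22×0 + 1.82×2110 + 21.4×2860 + 11.3×2960 + (z_c − 1.22 − 34.52)×3240
The z_c×3240 term appears on both sides and cancels. Collect the known terms of each column as K = Σ(ρt)_known − 3240 × (depth of known layers): K_A = 61344 − 3240×21.3 = −7668; K_B = 98492.2 − 3240×(1.22 + 34.52) = −17305.4.
Balance: K_A − x×(3240 − 2710) = K_B, so x = (K_A − K_B)/(3240 − 2710) = 9637.4/530 = 18.2 km.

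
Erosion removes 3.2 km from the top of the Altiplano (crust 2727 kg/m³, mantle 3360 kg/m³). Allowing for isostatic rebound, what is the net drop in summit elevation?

0.603 km

Rebound u = e ρ_c/ρ_m = 3.2 km × 2727/3360 = 2.597 km.
Net surface drop = e − u = 3.2 km − 2.597 km = e (ρ_m − ρ_c)/ρ_m = 0.603 km.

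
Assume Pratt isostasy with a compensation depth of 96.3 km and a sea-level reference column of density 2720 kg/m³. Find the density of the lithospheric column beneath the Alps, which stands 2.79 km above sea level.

2640 kg/m³

Pratt balance: ρ_ref D = ρ (D + h).
ρ = ρ_ref D/(D + h) = 2720 × 96.3 km/(96.3 km + 2.79 km) = 2640 kg/m³.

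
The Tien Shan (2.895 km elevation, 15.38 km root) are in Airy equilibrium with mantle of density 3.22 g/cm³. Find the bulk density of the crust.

ρ_c h = (ρ_m − ρ_c) r → ρ_c (h + r) = ρ_m r → ρ_c = ρ_m r / (h + r).
ρ_c = 3.22 × 15.38 km / (2.895 km + 15.38 km) = 2.71 g/cm³.

2.71 g/cm³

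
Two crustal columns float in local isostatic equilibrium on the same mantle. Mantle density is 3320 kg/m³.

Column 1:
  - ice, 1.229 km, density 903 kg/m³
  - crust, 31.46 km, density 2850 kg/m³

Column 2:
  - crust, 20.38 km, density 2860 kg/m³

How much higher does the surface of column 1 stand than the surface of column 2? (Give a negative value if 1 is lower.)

2.52 km

For any compensation level in the mantle, the mantle terms cancel and isostasy reduces to e = (Σt_1 − Σt_2) − (Σ(ρt)_1 − Σ(ρt)_2) / ρ_m.
Σt_1 = 32.689 km; Σt_2 = 20.38 km; Σ(ρt)_1 = 90770.787; Σ(ρt)_2 = 58286.8 (in km·kg/m³).
e = (32.689 − 20.38) − (90770.787 − 58286.8) / 3320 = 2.52 km.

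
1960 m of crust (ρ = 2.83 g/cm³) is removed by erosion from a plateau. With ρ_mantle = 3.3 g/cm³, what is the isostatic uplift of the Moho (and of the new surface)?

Unloading: uplift u = e ρ_c/ρ_m = 1960 m × 2.83/3.3 = 1680 m.

1680 m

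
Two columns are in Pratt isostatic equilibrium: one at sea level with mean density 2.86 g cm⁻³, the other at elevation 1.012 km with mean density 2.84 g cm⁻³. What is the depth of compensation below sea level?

ρ_ref D = ρ (D + h) → D (ρ_ref − ρ) = ρ h.
D = ρ h/(ρ_ref − ρ) = 2.84 × 1.012 km/(2.86 − 2.84) = 144 km.

144 km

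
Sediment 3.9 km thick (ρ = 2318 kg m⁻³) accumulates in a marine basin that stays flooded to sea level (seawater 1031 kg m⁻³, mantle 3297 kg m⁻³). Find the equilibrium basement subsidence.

Submarine loading: the sediment displaces seawater, and the subsidence is in turn flooded, so s (ρ_m − ρ_w) = t (ρ_sed − ρ_w).
s = 3.9 km × (2318 − 1031) / (3297 − 1031) = 2.22 km.

2.22 km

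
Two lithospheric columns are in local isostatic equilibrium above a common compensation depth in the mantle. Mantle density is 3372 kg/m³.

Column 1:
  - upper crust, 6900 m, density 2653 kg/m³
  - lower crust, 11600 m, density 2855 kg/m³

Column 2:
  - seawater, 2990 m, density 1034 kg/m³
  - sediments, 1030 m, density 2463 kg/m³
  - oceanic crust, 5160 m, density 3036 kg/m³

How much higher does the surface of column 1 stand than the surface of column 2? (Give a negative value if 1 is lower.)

For any compensation level in the mantle, the mantle terms cancel and isostasy reduces to e = (Σt_1 − Σt_2) − (Σ(ρt)_1 − Σ(ρt)_2) / ρ_m.
Σt_1 = 18500 m; Σt_2 = 9180 m; Σ(ρt)_1 = 51423700; Σ(ρt)_2 = 21294310 (in m·kg/m³).
e = (18500 − 9180) − (51423700 − 21294310) / 3372 = 385 m.

385 m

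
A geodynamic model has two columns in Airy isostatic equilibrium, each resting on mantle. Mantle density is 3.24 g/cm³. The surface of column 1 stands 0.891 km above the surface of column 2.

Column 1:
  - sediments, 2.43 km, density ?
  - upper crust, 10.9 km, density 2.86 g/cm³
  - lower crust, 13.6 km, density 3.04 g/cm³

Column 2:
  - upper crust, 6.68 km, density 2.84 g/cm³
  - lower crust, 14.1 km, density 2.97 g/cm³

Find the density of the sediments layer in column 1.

Take the compensation level at the base of the deeper column (depth z_c below the surface of column 1) and equate Σ ρ_i t_i down to z_c; mantle fills any gap and the z_c terms cancel.
Column 1: 2.43×ρ + 10.9×2.86 + 13.6×3.04 + (z_c − 26.93)×3.24
Column 2: 0.891×0 + 6.68×2.84 + 14.1×2.97 + (z_c − 0.891 − 20.78)×3.24
The z_c×3.24 term appears on both sides and cancels. Collect the known terms of each column as K = Σ(ρt)_known − 3.24 × (depth of known layers): K_1 = 72.518 − 3.24×26.93 = −14.7352; K_2 = 60.8482 − 3.24×(0.891 + 20.78) = −9.36584.
Balance: K_1 + 2.43×ρ = K_2, so ρ = (K_2 − K_1)/2.43 = 5.36936/2.43 = 2.21 g/cm³.

2.21 g/cm³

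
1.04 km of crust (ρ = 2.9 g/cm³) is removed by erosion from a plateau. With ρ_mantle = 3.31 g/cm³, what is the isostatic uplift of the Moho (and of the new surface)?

0.911 km

Unloading: uplift u = e ρ_c/ρ_m = 1.04 km × 2.9/3.31 = 0.911 km.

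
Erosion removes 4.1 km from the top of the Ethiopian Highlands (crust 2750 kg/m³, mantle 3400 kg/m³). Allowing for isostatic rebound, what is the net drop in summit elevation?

0.784 km

Rebound u = e ρ_c/ρ_m = 4.1 km × 2750/3400 = 3.316 km.
Net surface drop = e − u = 4.1 km − 3.316 km = e (ρ_m − ρ_c)/ρ_m = 0.784 km.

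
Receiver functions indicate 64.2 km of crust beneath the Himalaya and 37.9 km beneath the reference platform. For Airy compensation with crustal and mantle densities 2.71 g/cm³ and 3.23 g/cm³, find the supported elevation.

Excess crust Δ = 64.2 km − 37.9 km = 26.3 km, split between elevation h and root r with h + r = Δ.
Airy balance ρ_c h = (ρ_m − ρ_c) r gives r = h ρ_c/(ρ_m − ρ_c), so h (1 + ρ_c/(ρ_m − ρ_c)) = Δ, i.e. h = Δ (ρ_m − ρ_c)/ρ_m.
h = 26.3 km × 0.52/3.23 = 4.23 km.

4.23 km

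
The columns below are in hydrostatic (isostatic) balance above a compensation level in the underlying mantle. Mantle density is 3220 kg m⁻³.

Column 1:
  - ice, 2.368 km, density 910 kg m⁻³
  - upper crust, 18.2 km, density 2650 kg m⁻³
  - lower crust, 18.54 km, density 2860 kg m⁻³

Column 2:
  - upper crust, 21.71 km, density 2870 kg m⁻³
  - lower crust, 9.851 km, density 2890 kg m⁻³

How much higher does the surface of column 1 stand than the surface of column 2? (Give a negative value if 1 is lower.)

For any compensation level in the mantle, the mantle terms cancel and isostasy reduces to e = (Σt_1 − Σt_2) − (Σ(ρt)_1 − Σ(ρt)_2) / ρ_m.
Σt_1 = 39.108 km; Σt_2 = 31.561 km; Σ(ρt)_1 = 103409.28; Σ(ρt)_2 = 90777.09 (in km·kg m⁻³).
e = (39.108 − 31.561) − (103409.28 − 90777.09) / 3220 = 3.62 km.

3.62 km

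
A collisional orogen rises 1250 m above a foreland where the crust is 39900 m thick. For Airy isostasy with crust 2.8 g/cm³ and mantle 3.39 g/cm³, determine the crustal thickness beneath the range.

Root depth r = h ρ_c / (ρ_m − ρ_c) = 1250 m × 2.8 / 0.59 = 5932 m.
Total thickness = T + h + r = 39900 m + 1250 m + 5932 m = 47100 m.

47100 m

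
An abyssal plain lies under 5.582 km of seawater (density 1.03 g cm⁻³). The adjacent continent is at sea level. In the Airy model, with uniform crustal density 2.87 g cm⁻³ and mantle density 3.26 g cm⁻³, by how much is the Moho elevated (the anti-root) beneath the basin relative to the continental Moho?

Isostatic balance requires: replacing crust with seawater at the top is compensated by replacing crust with mantle at the base: d (ρ_c − ρ_w) = a (ρ_m − ρ_c).
a = d (ρ_c − ρ_w)/(ρ_m − ρ_c) = 5.582 km × 1.84/0.39 = 26.3 km.

26.3 km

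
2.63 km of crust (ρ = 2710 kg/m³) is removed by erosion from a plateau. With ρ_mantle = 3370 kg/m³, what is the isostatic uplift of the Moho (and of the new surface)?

2.11 km

Unloading: uplift u = e ρ_c/ρ_m = 2.63 km × 2710/3370 = 2.11 km.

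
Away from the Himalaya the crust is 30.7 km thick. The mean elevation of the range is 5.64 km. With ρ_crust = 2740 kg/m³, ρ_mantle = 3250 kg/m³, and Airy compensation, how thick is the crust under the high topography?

Root depth r = h ρ_c / (ρ_m − ρ_c) = 5.64 km × 2740 / 510 = 30.3 km.
Total thickness = T + h + r = 30.7 km + 5.64 km + 30.3 km = 66.6 km.

66.6 km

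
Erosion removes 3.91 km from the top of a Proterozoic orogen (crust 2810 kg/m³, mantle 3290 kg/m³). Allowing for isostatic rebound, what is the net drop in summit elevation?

0.57 km

Rebound u = e ρ_c/ρ_m = 3.91 km × 2810/3290 = 3.34 km.
Net surface drop = e − u = 3.91 km − 3.34 km = e (ρ_m − ρ_c)/ρ_m = 0.57 km.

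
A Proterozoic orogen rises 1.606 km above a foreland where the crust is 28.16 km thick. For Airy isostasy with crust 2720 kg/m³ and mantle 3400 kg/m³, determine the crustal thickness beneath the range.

36.2 km

Root depth r = h ρ_c / (ρ_m − ρ_c) = 1.606 km × 2720 / 680 = 6.424 km.
Total thickness = T + h + r = 28.16 km + 1.606 km + 6.424 km = 36.2 km.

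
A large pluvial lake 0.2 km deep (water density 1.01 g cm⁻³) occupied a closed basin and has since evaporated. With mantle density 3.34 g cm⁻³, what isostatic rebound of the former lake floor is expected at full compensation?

u = d ρ_w/ρ_m = 0.2 km × 1.01/3.34 = 0.0605 km.

0.0605 km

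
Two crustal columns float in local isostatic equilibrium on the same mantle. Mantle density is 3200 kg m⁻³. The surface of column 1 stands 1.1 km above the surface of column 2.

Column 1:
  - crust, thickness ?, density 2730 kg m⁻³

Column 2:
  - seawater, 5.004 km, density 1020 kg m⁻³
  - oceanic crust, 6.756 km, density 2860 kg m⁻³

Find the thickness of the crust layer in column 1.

Take the compensation level at the base of the deeper column (depth z_c below the surface of column 1) and equate Σ ρ_i t_i down to z_c; mantle fills any gap and the z_c terms cancel.
Column 1: x×2730 + (z_c − 0 − x)×3200
Column 2: 1.1×0 + 5.004×1020 + 6.756×2860 + (z_c − 1.1 − 11.76)×3200
The z_c×3200 term appears on both sides and cancels. Collect the known terms of each column as K = Σ(ρt)_known − 3200 × (depth of known layers): K_1 = 0 − 3200×0 = 0; K_2 = 24426.24 − 3200×(1.1 + 11.76) = −16725.76.
Balance: K_1 − x×(3200 − 2730) = K_2, so x = (K_1 − K_2)/(3200 − 2730) = 16725.8/470 = 35.6 km.

35.6 km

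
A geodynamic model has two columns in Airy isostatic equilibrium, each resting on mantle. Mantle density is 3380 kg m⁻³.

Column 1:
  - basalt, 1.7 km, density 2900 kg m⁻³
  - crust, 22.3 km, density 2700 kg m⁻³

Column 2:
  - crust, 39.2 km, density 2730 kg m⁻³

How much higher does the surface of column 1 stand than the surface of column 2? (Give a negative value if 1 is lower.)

For any compensation level in the mantle, the mantle terms cancel and isostasy reduces to e = (Σt_1 − Σt_2) − (Σ(ρt)_1 − Σ(ρt)_2) / ρ_m.
Σt_1 = 24 km; Σt_2 = 39.2 km; Σ(ρt)_1 = 65140; Σ(ρt)_2 = 107016 (in km·kg m⁻³).
e = (24 − 39.2) − (65140 − 107016) / 3380 = −2.81 km.

−2.81 km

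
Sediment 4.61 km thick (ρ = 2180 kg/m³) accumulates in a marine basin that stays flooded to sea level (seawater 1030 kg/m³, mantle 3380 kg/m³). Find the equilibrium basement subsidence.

2.26 km

Submarine loading: the sediment displaces seawater, and the subsidence is in turn flooded, so s (ρ_m − ρ_w) = t (ρ_sed − ρ_w).
s = 4.61 km × (2180 − 1030) / (3380 − 1030) = 2.26 km.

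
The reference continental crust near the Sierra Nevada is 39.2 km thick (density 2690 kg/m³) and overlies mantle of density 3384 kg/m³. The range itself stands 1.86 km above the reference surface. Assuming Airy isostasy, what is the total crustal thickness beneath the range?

48.3 km

Root depth r = h ρ_c / (ρ_m − ρ_c) = 1.86 km × 2690 / 694 = 7.21 km.
Total thickness = T + h + r = 39.2 km + 1.86 km + 7.21 km = 48.3 km.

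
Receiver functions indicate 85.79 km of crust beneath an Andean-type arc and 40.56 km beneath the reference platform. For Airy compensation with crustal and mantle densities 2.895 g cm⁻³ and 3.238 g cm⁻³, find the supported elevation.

4.79 km

Excess crust Δ = 85.79 km − 40.56 km = 45.23 km, split between elevation h and root r with h + r = Δ.
Airy balance ρ_c h = (ρ_m − ρ_c) r gives r = h ρ_c/(ρ_m − ρ_c), so h (1 + ρ_c/(ρ_m − ρ_c)) = Δ, i.e. h = Δ (ρ_m − ρ_c)/ρ_m.
h = 45.23 km × 0.343/3.238 = 4.79 km.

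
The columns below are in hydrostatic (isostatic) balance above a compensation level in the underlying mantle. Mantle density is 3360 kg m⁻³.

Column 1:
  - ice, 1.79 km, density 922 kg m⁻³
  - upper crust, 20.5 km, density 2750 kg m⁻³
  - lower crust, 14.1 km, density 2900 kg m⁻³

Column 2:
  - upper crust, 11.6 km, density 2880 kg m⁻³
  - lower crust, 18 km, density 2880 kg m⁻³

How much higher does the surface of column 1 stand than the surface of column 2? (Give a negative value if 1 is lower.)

For any compensation level in the mantle, the mantle terms cancel and isostasy reduces to e = (Σt_1 − Σt_2) − (Σ(ρt)_1 − Σ(ρt)_2) / ρ_m.
Σt_1 = 36.39 km; Σt_2 = 29.6 km; Σ(ρt)_1 = 98915.38; Σ(ρt)_2 = 85248 (in km·kg m⁻³).
e = (36.39 − 29.6) − (98915.38 − 85248) / 3360 = 2.72 km.

2.72 km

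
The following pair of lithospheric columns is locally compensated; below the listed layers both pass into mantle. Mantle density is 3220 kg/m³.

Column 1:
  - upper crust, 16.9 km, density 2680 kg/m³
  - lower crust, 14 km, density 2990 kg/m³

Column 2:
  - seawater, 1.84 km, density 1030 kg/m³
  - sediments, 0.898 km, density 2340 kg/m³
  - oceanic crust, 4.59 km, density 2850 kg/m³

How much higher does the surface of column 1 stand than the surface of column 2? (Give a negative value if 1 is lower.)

For any compensation level in the mantle, the mantle terms cancel and isostasy reduces to e = (Σt_1 − Σt_2) − (Σ(ρt)_1 − Σ(ρt)_2) / ρ_m.
Σt_1 = 30.9 km; Σt_2 = 7.328 km; Σ(ρt)_1 = 87152; Σ(ρt)_2 = 17078.02 (in km·kg/m³).
e = (30.9 − 7.328) − (87152 − 17078.02) / 3220 = 1.81 km.

1.81 km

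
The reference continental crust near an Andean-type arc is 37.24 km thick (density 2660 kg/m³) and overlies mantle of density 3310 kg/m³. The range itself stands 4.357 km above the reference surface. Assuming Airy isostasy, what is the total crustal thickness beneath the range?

59.4 km

Root depth r = h ρ_c / (ρ_m − ρ_c) = 4.357 km × 2660 / 650 = 17.83 km.
Total thickness = T + h + r = 37.24 km + 4.357 km + 17.83 km = 59.4 km.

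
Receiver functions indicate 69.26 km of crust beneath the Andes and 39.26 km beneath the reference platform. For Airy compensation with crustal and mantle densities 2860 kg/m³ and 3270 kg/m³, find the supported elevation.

3.76 km

Excess crust Δ = 69.26 km − 39.26 km = 30 km, split between elevation h and root r with h + r = Δ.
Airy balance ρ_c h = (ρ_m − ρ_c) r gives r = h ρ_c/(ρ_m − ρ_c), so h (1 + ρ_c/(ρ_m − ρ_c)) = Δ, i.e. h = Δ (ρ_m − ρ_c)/ρ_m.
h = 30 km × 410/3270 = 3.76 km.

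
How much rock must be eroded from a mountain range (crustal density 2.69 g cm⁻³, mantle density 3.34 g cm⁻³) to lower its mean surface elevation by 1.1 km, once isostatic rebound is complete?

Net drop Δ = e − u = e − e ρ_c/ρ_m = e (ρ_m − ρ_c)/ρ_m.
e = Δ ρ_m/(ρ_m − ρ_c) = 1.1 km × 3.34/0.65 = 5.65 km.

5.65 km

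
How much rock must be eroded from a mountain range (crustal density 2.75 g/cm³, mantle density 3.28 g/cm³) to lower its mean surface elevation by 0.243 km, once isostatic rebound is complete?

1.5 km

Net drop Δ = e − u = e − e ρ_c/ρ_m = e (ρ_m − ρ_c)/ρ_m.
e = Δ ρ_m/(ρ_m − ρ_c) = 0.243 km × 3.28/0.53 = 1.5 km.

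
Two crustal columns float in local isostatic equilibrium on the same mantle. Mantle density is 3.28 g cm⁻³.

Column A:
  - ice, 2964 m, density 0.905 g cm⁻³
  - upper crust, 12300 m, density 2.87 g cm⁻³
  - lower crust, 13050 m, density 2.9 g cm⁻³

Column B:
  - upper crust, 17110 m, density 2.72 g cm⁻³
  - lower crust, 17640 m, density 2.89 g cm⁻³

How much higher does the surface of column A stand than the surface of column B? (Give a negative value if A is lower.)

177 m

For any compensation level in the mantle, the mantle terms cancel and isostasy reduces to e = (Σt_A − Σt_B) − (Σ(ρt)_A − Σ(ρt)_B) / ρ_m.
Σt_A = 28314 m; Σt_B = 34750 m; Σ(ρt)_A = 75828.42; Σ(ρt)_B = 97518.8 (in m·g cm⁻³).
e = (28314 − 34750) − (75828.42 − 97518.8) / 3.28 = 177 m.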